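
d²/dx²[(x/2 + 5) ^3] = 3*x/4 + 15/2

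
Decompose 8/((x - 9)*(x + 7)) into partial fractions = -1/(2*(x + 7)) + 1/(2*(x - 9))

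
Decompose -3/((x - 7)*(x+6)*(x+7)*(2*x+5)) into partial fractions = 8/(399*(2*x + 5)) + 1/(42*(x + 7)) - 3/(91*(x + 6)) - 3/(3458*(x - 7))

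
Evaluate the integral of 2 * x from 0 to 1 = 1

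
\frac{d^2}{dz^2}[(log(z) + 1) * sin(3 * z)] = (-9*z^2*log(z)*sin(3*z) - 9*z^2*sin(3*z) + 6*z*cos(3*z) - sin(3*z))/z^2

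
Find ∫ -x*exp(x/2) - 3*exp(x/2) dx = 2*(-x - 1)*exp(x/2) + C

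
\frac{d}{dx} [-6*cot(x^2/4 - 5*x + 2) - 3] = 3*(x - 10)/sin(x^2/4 - 5*x + 2)^2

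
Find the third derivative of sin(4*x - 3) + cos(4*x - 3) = 64*sin(4*x - 3) - 64*cos(4*x - 3)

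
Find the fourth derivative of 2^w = 2^w*log(2)^4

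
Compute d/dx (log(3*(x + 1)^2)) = 2/(x + 1)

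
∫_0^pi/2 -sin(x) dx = -1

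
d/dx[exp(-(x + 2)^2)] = (-2*x - 4)*exp(-x^2 - 4*x - 4)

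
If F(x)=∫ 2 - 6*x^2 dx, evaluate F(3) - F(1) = -48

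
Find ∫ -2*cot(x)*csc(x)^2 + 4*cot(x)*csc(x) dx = (csc(x) - 2)^2 + C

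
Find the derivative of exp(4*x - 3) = 4*exp(4*x - 3)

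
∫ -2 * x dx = -x^2 + C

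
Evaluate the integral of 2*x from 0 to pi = pi^2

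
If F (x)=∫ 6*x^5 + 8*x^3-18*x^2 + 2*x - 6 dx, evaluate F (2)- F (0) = 40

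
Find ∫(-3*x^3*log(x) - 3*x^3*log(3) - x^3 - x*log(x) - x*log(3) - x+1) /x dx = -(x^3 + x - 1)*log(3*x) + C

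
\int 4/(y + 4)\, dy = 4*log(y + 4) + C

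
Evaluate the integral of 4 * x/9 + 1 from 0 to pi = 2*pi^2/9 + pi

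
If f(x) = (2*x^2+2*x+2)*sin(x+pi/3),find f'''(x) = -2*x^2*cos(x + pi/3) - 12*x*sin(x + pi/3) - 2*x*cos(x + pi/3) - 6*sin(x + pi/3) + 10*cos(x + pi/3)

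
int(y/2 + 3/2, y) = y^2/4 + 3*y/2 + C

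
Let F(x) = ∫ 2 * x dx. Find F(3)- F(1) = 8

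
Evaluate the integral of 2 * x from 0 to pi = pi^2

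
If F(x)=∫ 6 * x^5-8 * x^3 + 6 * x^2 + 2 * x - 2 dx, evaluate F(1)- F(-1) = 0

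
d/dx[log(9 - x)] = 1/(x - 9)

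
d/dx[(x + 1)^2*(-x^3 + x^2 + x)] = -5*x^4 - 4*x^3 + 6*x^2 + 6*x + 1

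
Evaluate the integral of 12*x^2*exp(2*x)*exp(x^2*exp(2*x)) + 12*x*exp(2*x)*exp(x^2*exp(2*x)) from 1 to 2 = -6*exp(exp(2)) + 6*exp(4*exp(4))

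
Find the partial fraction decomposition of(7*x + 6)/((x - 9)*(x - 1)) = -13/(8*(x - 1)) + 69/(8*(x - 9))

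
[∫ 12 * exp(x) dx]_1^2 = -12*E + 12*exp(2)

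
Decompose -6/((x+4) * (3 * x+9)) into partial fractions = 2/(x + 4) - 2/(x + 3)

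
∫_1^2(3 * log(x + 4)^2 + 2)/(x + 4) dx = -log(5)^3 - 2*log(5) + 2*log(6) + log(6)^3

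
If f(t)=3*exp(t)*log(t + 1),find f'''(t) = (3*t^3*exp(t)*log(t + 1) + 9*t^2*exp(t)*log(t + 1) + 9*t^2*exp(t) + 9*t*exp(t)*log(t + 1) + 9*t*exp(t) + 3*exp(t)*log(t + 1) + 6*exp(t))/(t^3 + 3*t^2 + 3*t + 1)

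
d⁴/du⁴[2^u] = 2^u*log(2)^4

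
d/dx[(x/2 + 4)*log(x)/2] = (x*log(x) + x + 8)/(4*x)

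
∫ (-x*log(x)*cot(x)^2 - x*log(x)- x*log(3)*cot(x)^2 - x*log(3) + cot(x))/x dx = log(3*x)*cot(x) + C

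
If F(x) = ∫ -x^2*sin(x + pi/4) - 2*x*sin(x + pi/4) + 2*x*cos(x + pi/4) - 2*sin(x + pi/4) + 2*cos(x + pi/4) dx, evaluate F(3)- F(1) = 17*cos(pi/4 + 3) - 5*cos(pi/4 + 1)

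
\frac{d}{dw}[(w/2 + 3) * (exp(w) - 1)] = w*exp(w)/2 + 7*exp(w)/2 - 1/2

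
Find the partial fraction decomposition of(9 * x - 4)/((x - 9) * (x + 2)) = 2/(x + 2) + 7/(x - 9)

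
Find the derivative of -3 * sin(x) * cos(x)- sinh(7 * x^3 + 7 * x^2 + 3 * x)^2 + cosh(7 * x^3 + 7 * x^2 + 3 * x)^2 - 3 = -3*cos(2*x)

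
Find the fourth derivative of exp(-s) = exp(-s)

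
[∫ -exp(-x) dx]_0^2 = -1 + exp(-2)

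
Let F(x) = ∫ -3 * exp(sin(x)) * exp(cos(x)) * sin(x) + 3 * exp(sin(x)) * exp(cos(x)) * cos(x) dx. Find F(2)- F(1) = -3*exp(cos(1) + sin(1)) + 3*exp(cos(2) + sin(2))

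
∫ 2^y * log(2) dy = 2^y + C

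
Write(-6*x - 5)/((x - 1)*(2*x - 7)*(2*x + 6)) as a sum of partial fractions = -4/(5*(2*x - 7)) + 1/(8*(x + 3)) + 11/(40*(x - 1))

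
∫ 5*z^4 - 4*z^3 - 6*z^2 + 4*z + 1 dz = z^5 - z^4 - 2*z^3 + 2*z^2 + z + C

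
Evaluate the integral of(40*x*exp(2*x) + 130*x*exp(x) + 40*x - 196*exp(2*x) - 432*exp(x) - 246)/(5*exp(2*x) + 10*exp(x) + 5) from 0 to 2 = -417/5 + 22*exp(2)/(1 + exp(2))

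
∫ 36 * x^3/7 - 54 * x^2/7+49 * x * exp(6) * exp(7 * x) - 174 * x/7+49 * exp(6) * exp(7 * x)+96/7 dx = -18*x^2 + 18*x + (7*x + 6)*exp(7*x + 6) + (3*x^2 - 3*x + 5)^2/7 + C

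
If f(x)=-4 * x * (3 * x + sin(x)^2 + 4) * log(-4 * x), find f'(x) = -4*x*log(-x)*sin(2*x) - 24*x*log(-x) - 8*x*log(2)*sin(2*x) - 48*x*log(2) - 12*x + 2*log(-x)*cos(2*x) - 18*log(-x) + 2*cos(2*x) + 4*log(2)*cos(2*x) - 36*log(2) - 18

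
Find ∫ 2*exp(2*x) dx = exp(2*x) + C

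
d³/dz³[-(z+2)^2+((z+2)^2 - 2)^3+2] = 120*z^3 + 720*z^2 + 1296*z + 672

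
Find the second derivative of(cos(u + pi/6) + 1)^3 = 6*sin(u + pi/6)^2*cos(u + pi/6) + 6*sin(u + pi/6)^2 - 3*cos(u + pi/6)^3 - 6*cos(u + pi/6)^2 - 3*cos(u + pi/6)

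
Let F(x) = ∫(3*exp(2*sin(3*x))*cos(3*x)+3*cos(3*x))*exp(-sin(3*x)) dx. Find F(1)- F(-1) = -2*exp(-sin(3)) + 2*exp(sin(3))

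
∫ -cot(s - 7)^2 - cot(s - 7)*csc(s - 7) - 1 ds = cot(s - 7) + csc(s - 7) + C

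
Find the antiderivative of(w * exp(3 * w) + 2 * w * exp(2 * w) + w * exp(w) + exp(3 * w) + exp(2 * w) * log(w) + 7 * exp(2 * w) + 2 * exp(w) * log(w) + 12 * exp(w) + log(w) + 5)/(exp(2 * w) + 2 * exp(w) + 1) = ((exp(w) + 1)*(w*exp(w) + w*log(w) + 4*w + 5) + exp(w))/(exp(w) + 1) + C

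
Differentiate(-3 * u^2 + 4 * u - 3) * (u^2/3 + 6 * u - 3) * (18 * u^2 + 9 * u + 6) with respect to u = -108*u^5 - 1545*u^4 + 1680*u^3 - 1056*u^2 + 168*u - 99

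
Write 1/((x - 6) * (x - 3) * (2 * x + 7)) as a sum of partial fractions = 4/(247*(2*x + 7)) - 1/(39*(x - 3)) + 1/(57*(x - 6))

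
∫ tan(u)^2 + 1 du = tan(u) + C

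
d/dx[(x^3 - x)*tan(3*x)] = 3*x^3/cos(3*x)^2 + 3*x^2*tan(3*x) - 3*x/cos(3*x)^2 - tan(3*x)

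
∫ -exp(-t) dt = exp(-t) + C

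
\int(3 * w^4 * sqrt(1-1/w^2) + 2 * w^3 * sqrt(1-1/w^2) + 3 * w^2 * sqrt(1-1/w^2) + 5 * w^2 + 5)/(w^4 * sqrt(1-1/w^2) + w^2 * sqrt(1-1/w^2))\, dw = 3*w + log(w^2 + 1) - 5*acsc(w) + C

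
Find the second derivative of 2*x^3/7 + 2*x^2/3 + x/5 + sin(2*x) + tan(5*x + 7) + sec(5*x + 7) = 12*x/7 - 4*sin(2*x) + 50*tan(5*x + 7)^3 + 50*tan(5*x + 7)^2*sec(5*x + 7) + 50*tan(5*x + 7) + 25*sec(5*x + 7) + 4/3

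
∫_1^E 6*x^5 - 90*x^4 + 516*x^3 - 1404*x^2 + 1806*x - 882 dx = -8 + (-2 + (-3 + E)^2)^3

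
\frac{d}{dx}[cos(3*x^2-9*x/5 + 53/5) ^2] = 3*(3/5 - 2*x)*sin(2*(3*x^2 - 9*x/5 + 53/5))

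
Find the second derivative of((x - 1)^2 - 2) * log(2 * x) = (2*x^2*log(x) + 2*x^2*log(2) + 3*x^2 - 2*x + 1)/x^2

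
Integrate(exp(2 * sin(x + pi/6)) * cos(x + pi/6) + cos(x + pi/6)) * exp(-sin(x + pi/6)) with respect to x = 2*sinh(sin(x + pi/6)) + C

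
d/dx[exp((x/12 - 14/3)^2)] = x*exp(x^2/144 - 7*x/9 + 196/9)/72 - 7*exp(x^2/144 - 7*x/9 + 196/9)/9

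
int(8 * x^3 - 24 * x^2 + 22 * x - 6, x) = 2*x^4 - 8*x^3 + 11*x^2 - 6*x + C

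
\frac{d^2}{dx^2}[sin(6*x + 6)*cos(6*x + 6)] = -72*sin(12*x + 12)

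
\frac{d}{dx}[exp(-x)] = -exp(-x)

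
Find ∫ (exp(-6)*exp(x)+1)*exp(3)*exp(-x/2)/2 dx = 2*sinh(x/2 - 3) + C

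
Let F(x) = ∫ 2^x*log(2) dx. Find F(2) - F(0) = 3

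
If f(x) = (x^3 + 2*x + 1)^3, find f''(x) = 72*x^7 + 252*x^5 + 90*x^4 + 240*x^3 + 144*x^2 + 66*x + 24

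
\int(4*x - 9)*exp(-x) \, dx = (5 - 4*x)*exp(-x) + C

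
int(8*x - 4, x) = 4*x^2 - 4*x + C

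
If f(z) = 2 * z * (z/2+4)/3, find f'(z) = 2*z/3 + 8/3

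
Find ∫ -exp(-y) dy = exp(-y) + C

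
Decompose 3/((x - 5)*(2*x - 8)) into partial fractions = -3/(2*(x - 4)) + 3/(2*(x - 5))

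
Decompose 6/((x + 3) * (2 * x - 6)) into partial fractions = -1/(2*(x + 3)) + 1/(2*(x - 3))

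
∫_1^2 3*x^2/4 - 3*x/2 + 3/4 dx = 1/4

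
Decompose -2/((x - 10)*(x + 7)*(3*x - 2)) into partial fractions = 9/(322*(3*x - 2)) - 2/(391*(x + 7)) - 1/(238*(x - 10))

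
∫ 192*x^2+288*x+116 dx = 64*x^3 + 144*x^2 + 116*x + C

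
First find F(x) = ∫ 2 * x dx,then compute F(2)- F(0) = 4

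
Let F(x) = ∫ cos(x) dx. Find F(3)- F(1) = -sin(1) + sin(3)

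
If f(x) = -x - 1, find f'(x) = -1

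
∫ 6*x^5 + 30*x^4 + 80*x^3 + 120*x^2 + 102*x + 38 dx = x^6 + 6*x^5 + 20*x^4 + 40*x^3 + 51*x^2 + 38*x + C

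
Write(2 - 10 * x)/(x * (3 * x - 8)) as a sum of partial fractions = -37/(4*(3*x - 8)) - 1/(4*x)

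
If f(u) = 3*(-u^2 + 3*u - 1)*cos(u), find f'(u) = 3*u^2*sin(u) - 9*u*sin(u) - 6*u*cos(u) + 3*sin(u) + 9*cos(u)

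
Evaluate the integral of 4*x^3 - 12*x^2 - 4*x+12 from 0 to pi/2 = -9 + (-3 + pi/2)^2*(1 + pi/2)^2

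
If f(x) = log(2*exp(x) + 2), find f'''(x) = (-exp(2*x) + exp(x))/(exp(3*x) + 3*exp(2*x) + 3*exp(x) + 1)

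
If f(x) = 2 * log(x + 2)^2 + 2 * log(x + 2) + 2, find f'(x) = (4*log(x + 2) + 2)/(x + 2)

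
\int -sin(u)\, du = cos(u) + C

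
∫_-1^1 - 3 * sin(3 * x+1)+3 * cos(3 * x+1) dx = sin(4) + cos(4) - cos(2) + sin(2)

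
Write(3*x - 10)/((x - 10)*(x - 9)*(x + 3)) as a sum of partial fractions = -19/(156*(x + 3)) - 17/(12*(x - 9)) + 20/(13*(x - 10))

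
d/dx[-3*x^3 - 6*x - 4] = -9*x^2 - 6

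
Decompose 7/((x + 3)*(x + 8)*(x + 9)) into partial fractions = 7/(6*(x + 9)) - 7/(5*(x + 8)) + 7/(30*(x + 3))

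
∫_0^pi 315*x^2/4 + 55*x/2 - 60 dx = -15*pi^2 - 15*pi - 15 + (-5 + 5*pi)*(-3 + pi^2/4 + 6*pi) + 25*pi^3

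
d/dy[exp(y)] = exp(y)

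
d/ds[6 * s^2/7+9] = 12*s/7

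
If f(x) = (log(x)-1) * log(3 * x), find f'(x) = (2*log(x) - 1 + log(3))/x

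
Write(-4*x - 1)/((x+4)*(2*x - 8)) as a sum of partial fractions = -15/(16*(x + 4)) - 17/(16*(x - 4))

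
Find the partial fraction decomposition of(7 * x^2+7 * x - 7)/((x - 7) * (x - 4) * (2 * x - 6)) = 77/(8*(x - 3)) - 133/(6*(x - 4)) + 385/(24*(x - 7))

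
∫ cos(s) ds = sin(s) + C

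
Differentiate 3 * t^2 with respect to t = 6*t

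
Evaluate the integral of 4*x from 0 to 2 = 8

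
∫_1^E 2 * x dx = -1 + exp(2)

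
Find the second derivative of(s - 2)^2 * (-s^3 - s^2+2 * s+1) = -20*s^3 + 36*s^2 + 12*s - 22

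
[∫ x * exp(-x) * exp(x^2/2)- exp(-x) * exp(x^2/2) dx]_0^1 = -1 + exp(-1/2)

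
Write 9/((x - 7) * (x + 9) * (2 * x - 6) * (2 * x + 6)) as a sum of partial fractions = -1/(512*(x + 9)) + 1/(160*(x + 3)) - 1/(128*(x - 3)) + 9/(2560*(x - 7))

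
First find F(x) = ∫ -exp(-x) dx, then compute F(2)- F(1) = -exp(-1) + exp(-2)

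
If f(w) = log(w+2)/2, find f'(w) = 1/(2*w + 4)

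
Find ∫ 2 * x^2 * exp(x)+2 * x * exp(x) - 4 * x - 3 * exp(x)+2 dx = (1 - exp(x))*(-2*x^2 + 2*x + 1) + C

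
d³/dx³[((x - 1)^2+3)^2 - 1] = 24*x - 24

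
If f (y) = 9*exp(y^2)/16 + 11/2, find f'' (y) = 9*y^2*exp(y^2)/4 + 9*exp(y^2)/8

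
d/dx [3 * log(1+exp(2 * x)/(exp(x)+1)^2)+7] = 6*exp(2*x)/(2*exp(3*x) + 4*exp(2*x) + 3*exp(x) + 1)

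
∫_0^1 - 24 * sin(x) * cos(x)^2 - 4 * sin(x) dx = -12 + 2*cos(3) + 10*cos(1)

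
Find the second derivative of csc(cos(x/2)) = sin(x/2)^2*cot(cos(x/2))^2*csc(cos(x/2))/2 + sin(x/2)^2*csc(cos(x/2))/4 + cos(x/2)*cot(cos(x/2))*csc(cos(x/2))/4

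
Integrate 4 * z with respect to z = 2*z^2 + C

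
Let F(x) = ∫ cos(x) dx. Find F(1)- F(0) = sin(1)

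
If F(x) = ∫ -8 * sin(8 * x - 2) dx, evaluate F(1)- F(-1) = -cos(10) + cos(6)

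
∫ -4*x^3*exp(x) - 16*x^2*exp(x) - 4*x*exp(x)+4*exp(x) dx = 4*x*(-x^2 - x + 1)*exp(x) + C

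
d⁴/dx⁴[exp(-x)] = exp(-x)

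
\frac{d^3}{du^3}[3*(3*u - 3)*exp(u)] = 9*u*exp(u) + 18*exp(u)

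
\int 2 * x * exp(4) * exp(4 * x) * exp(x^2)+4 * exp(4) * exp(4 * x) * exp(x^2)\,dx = exp((x + 2)^2) + C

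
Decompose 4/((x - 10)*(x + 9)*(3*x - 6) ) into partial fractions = 4/(627*(x + 9)) - 1/(66*(x - 2)) + 1/(114*(x - 10))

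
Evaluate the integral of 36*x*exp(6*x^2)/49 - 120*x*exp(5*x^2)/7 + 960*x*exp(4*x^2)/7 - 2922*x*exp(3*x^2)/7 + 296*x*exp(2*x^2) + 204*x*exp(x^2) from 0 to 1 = -6562/49 - 10*exp(2) + 5*exp(3)/7 + 30*E + 3*(-2*exp(2) + 2 + exp(3)/7 + 6*E)^2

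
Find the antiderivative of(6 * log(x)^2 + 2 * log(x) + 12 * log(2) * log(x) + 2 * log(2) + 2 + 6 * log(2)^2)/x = (2*log(2*x)^2 + log(2*x) + 2)*log(2*x) + C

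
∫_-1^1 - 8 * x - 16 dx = -32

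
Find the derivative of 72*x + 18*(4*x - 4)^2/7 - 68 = 576*x/7 - 72/7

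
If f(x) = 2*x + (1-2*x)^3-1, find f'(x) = -24*x^2 + 24*x - 4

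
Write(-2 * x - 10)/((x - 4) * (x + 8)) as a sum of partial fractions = -1/(2*(x + 8)) - 3/(2*(x - 4))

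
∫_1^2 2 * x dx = 3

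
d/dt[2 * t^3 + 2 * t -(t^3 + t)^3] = -9*t^8 - 21*t^6 - 15*t^4 + 3*t^2 + 2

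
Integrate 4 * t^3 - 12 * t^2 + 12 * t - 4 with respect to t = t^4 - 4*t^3 + 6*t^2 - 4*t + C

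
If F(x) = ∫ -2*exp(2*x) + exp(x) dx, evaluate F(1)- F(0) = -(-1 + E)^2 - E + 1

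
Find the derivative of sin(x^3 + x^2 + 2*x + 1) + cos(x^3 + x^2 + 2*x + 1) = -3*x^2*sin(x^3 + x^2 + 2*x + 1) + 3*x^2*cos(x^3 + x^2 + 2*x + 1) - 2*x*sin(x^3 + x^2 + 2*x + 1) + 2*x*cos(x^3 + x^2 + 2*x + 1) - 2*sin(x^3 + x^2 + 2*x + 1) + 2*cos(x^3 + x^2 + 2*x + 1)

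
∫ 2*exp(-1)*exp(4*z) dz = exp(4*z - 1)/2 + C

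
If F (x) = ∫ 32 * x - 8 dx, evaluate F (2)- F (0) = 48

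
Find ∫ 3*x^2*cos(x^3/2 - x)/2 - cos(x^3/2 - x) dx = sin(x^3/2 - x) + C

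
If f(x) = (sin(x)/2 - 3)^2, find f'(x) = (sin(x)/2 - 3)*cos(x)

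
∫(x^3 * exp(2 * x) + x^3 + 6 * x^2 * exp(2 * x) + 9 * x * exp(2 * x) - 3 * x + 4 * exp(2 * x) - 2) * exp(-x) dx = 2*(x + 1)^3*sinh(x) + C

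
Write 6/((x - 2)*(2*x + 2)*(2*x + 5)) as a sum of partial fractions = 4/(9*(2*x + 5)) - 1/(3*(x + 1)) + 1/(9*(x - 2))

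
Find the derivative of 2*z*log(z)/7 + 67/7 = 2*log(z)/7 + 2/7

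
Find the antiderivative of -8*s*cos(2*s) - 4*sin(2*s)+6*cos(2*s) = (3 - 4*s)*sin(2*s) + C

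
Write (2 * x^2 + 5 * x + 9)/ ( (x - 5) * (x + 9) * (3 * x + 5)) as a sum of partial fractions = -7/(55*(3*x + 5)) + 9/(22*(x + 9)) + 3/(10*(x - 5))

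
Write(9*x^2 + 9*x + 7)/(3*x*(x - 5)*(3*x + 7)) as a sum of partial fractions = 15/(22*(3*x + 7)) + 277/(330*(x - 5)) - 1/(15*x)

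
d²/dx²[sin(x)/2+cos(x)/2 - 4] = -sin(x)/2 - cos(x)/2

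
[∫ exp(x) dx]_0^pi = -1 + exp(pi)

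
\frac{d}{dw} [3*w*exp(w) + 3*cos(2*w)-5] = 3*w*exp(w) + 3*exp(w) - 6*sin(2*w)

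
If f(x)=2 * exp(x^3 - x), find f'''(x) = 54*x^6*exp(x^3 - x) - 54*x^4*exp(x^3 - x) + 108*x^3*exp(x^3 - x) + 18*x^2*exp(x^3 - x) - 36*x*exp(x^3 - x) + 10*exp(x^3 - x)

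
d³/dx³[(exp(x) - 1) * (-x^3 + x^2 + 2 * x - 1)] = -x^3*exp(x) - 8*x^2*exp(x) - 10*x*exp(x) + 5*exp(x) + 6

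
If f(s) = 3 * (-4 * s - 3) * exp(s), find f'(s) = -12*s*exp(s) - 21*exp(s)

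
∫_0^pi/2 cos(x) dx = 1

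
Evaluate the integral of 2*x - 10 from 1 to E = -16 + (5 - E)^2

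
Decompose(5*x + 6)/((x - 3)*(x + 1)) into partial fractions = -1/(4*(x + 1)) + 21/(4*(x - 3))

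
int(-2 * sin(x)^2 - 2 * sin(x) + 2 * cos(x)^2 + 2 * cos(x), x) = (sqrt(2)*sin(x + pi/4) + 1)^2 + C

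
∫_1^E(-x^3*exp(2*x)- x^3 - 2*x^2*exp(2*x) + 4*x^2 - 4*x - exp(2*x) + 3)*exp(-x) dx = (-exp(-E) + exp(E))*(-exp(3) - 2*E + 1 + exp(2)) - exp(-1) + E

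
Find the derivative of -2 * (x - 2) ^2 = 8 - 4*x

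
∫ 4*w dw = 2*w^2 + C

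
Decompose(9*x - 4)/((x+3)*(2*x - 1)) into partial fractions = 1/(7*(2*x - 1)) + 31/(7*(x + 3))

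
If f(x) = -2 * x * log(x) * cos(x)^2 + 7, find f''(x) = (4*x^2*log(x)*cos(2*x) + 4*x*log(x)*sin(2*x) + 4*x*sin(2*x) - cos(2*x) - 1)/x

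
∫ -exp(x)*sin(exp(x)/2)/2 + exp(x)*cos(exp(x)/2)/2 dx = sqrt(2)*sin(exp(x)/2 + pi/4) + C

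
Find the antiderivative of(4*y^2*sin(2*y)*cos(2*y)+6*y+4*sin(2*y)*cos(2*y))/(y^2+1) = 3*log(y^2 + 1) + sin(2*y)^2 + C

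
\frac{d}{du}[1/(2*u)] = -1/(2*u^2)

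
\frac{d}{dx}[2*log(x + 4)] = 2/(x + 4)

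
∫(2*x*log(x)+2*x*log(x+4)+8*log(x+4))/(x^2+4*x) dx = 2*log(x)*log(x + 4) + C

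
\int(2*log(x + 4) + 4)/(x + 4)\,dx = (log(x + 4) + 2)^2 + C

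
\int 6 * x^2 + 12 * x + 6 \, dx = 2*x^3 + 6*x^2 + 6*x + C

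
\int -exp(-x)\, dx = exp(-x) + C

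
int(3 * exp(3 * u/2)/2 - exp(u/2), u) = (exp(u) - 2)*exp(u/2) + C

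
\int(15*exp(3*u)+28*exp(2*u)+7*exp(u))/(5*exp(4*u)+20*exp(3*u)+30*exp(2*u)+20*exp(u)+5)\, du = (-9*exp(3*u) - 42*exp(2*u) - 56*exp(u) - 21)/(5*(exp(3*u) + 3*exp(2*u) + 3*exp(u) + 1)) + C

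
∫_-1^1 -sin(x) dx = 0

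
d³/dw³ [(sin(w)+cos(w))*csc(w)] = -2 - 8/tan(w)^2 - 6/tan(w)^4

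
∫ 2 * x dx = x^2 + C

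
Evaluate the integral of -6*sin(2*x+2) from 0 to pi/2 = -6*cos(2)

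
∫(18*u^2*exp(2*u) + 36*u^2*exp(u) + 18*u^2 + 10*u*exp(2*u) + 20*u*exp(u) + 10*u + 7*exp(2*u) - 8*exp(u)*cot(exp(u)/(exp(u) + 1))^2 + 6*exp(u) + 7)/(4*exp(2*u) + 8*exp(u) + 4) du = 3*u^3/2 + 5*u^2/4 + 7*u/4 + 2*cot(exp(u)/(exp(u) + 1)) + C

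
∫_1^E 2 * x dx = -1 + exp(2)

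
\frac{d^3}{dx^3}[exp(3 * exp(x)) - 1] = 3*exp(x + 3*exp(x)) + 27*exp(2*x + 3*exp(x)) + 27*exp(3*x + 3*exp(x))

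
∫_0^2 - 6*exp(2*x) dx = 3 - 3*exp(4)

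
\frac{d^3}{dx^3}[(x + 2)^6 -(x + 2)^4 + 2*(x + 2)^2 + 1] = 120*x^3 + 720*x^2 + 1416*x + 912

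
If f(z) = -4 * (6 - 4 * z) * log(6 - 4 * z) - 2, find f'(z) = 16*log(3 - 2*z) + 16*log(2) + 16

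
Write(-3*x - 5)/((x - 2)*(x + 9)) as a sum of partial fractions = -2/(x + 9) - 1/(x - 2)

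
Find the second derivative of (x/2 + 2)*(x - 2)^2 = 3*x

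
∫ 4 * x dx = 2*x^2 + C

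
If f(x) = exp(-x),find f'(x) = -exp(-x)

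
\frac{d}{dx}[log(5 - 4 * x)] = 4/(4*x - 5)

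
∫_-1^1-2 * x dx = 0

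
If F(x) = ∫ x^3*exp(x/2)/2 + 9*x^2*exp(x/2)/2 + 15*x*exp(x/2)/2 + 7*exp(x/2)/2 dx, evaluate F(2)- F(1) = -8*exp(1/2) + 27*E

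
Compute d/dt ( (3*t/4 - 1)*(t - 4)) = 3*t/2 - 4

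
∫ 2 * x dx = x^2 + C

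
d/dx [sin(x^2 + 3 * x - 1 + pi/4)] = (2*x + 3)*cos(x^2 + 3*x - 1 + pi/4)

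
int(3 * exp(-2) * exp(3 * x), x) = exp(3*x - 2) + C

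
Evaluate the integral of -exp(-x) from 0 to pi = -1 + exp(-pi)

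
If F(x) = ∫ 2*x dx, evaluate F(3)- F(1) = 8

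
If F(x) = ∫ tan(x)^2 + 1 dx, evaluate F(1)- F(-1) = 2*tan(1)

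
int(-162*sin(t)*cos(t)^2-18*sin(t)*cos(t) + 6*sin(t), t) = 3*(18*cos(t)^2 + 3*cos(t) - 2)*cos(t) + C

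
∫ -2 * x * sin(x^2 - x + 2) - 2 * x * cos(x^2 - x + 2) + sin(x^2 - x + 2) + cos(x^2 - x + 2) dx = sqrt(2)*cos(x^2 - x + pi/4 + 2) + C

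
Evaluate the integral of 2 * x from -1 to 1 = 0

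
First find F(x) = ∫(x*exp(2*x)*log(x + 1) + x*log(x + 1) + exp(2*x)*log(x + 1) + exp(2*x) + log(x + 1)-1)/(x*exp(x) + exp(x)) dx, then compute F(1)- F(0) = (E - exp(-1))*log(2)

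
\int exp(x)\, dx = exp(x) + C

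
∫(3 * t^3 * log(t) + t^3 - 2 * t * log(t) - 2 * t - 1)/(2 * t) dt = (t^3 - 2*t - 1)*log(t)/2 + C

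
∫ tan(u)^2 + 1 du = tan(u) + C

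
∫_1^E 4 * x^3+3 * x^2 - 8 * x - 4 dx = 6 + (-E - 2)*(-exp(3) + 2*E + exp(2))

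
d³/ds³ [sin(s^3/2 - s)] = -27*s^6*cos(s^3/2 - s)/8 + 27*s^4*cos(s^3/2 - s)/4 - 27*s^3*sin(s^3/2 - s)/2 - 9*s^2*cos(s^3/2 - s)/2 + 9*s*sin(s^3/2 - s) + 4*cos(s^3/2 - s)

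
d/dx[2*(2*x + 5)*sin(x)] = 4*x*cos(x) + 4*sin(x) + 10*cos(x)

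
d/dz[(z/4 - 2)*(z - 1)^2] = 3*z^2/4 - 5*z + 17/4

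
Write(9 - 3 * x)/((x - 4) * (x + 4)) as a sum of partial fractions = -21/(8*(x + 4)) - 3/(8*(x - 4))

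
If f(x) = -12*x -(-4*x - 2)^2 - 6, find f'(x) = -32*x - 28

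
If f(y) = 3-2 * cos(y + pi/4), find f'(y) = 2*sin(y + pi/4)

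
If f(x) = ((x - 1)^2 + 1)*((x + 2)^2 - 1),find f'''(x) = 24*x + 12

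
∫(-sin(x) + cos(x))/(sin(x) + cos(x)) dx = log(sin(x + pi/4)) + C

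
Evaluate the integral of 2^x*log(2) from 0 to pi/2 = -1 + 2^(pi/2)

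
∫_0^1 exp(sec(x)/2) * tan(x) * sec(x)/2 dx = -exp(1/2) + exp(sec(1)/2)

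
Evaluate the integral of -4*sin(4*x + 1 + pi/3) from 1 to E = -cos(pi/3 + 5) + cos(1 + pi/3 + 4*E)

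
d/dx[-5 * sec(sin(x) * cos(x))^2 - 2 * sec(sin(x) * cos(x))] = -4*(1 + 5/cos(sin(x)*cos(x)))*sin(sin(x)*cos(x))*sin(x + pi/4)*cos(x + pi/4)/cos(sin(x)*cos(x))^2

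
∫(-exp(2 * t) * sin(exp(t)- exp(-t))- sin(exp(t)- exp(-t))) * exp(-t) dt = cos(2*sinh(t)) + C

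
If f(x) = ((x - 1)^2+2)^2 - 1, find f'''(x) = 24*x - 24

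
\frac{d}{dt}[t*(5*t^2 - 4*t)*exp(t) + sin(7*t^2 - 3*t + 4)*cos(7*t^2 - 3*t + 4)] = 5*t^3*exp(t) + 11*t^2*exp(t) - 8*t*exp(t) - 14*t*sin(7*t^2 - 3*t + 4)^2 + 14*t*cos(7*t^2 - 3*t + 4)^2 + 3*sin(7*t^2 - 3*t + 4)^2 - 3*cos(7*t^2 - 3*t + 4)^2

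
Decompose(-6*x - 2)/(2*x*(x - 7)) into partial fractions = -22/(7*(x - 7)) + 1/(7*x)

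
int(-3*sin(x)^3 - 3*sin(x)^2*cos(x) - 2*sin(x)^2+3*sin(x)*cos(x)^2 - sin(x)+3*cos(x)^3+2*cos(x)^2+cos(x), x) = sin(2*x) + 5*sqrt(2)*sin(x + pi/4)/2 - sqrt(2)*cos(3*x + pi/4)/2 + C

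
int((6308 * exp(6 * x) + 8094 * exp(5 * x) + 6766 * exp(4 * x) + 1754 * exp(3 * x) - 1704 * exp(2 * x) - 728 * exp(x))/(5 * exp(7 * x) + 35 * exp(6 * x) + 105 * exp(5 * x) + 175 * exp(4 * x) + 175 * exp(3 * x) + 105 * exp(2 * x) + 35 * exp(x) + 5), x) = (1857*exp(6*x) + 4834*exp(5*x) + 8038*exp(4*x) + 8462*exp(3*x) + 5908*exp(2*x) + 2704*exp(x) + 572)/(5*(exp(6*x) + 6*exp(5*x) + 15*exp(4*x) + 20*exp(3*x) + 15*exp(2*x) + 6*exp(x) + 1)) + C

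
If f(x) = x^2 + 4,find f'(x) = 2*x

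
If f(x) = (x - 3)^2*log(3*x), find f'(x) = (2*x^2*log(x) + x^2 + 2*x^2*log(3) - 6*x*log(x) - 6*x*log(3) - 6*x + 9)/x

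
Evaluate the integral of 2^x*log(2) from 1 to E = -2 + 2^E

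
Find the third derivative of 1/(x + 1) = -6/(x^4 + 4*x^3 + 6*x^2 + 4*x + 1)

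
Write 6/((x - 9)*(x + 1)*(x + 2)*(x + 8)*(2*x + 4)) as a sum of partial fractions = 1/(1428*(x + 8)) + 61/(1452*(x + 2)) + 1/(22*(x + 2)^2) - 3/(70*(x + 1)) + 3/(20570*(x - 9))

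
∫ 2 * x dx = x^2 + C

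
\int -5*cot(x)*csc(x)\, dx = 5*csc(x) + C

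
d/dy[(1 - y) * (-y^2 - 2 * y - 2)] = 3*y^2 + 2*y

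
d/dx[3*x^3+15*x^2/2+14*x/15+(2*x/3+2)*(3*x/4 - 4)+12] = 9*x^2 + 16*x - 7/30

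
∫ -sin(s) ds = cos(s) + C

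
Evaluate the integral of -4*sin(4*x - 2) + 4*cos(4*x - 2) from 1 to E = -sin(2) + cos(2 - 4*E) - cos(2) - sin(2 - 4*E)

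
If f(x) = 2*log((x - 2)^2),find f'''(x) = 8/(x^3 - 6*x^2 + 12*x - 8)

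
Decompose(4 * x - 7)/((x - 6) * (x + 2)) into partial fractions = 15/(8*(x + 2)) + 17/(8*(x - 6))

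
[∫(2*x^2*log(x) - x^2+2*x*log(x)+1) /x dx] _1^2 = -5 + 9*log(2)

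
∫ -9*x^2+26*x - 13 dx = -3*x^3 + 13*x^2 - 13*x + C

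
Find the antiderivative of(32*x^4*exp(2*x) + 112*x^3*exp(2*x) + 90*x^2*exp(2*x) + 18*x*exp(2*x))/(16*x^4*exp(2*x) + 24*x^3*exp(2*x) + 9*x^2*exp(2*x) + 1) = log(x^2*(4*x + 3)^2*exp(2*x) + 1) + C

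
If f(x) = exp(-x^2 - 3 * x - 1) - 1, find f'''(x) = (-8*x^3 - 36*x^2 - 42*x - 9)*exp(-x^2 - 3*x - 1)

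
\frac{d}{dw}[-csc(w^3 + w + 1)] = (3*w^2 + 1)*cos(w^3 + w + 1)/sin(w^3 + w + 1)^2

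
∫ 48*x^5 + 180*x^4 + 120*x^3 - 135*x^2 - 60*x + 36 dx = 8*x^6 + 36*x^5 + 30*x^4 - 45*x^3 - 30*x^2 + 36*x + C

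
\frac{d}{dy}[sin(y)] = cos(y)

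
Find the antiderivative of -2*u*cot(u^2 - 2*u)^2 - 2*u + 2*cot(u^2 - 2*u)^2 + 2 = cot(u*(u - 2)) + C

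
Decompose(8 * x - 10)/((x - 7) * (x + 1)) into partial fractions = 9/(4*(x + 1)) + 23/(4*(x - 7))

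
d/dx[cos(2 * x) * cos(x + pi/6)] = -2*sin(2*x)*cos(x + pi/6) - sin(x + pi/6)*cos(2*x)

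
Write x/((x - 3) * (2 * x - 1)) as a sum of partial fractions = -1/(5*(2*x - 1)) + 3/(5*(x - 3))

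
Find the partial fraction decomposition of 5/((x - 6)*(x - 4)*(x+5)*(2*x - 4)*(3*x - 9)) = 5/(33264*(x + 5)) - 5/(336*(x - 2)) + 5/(144*(x - 3)) - 5/(216*(x - 4)) + 5/(1584*(x - 6))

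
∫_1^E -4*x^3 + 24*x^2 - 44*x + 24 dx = (-3 + E)^2*(-exp(2) - 1 + 2*E)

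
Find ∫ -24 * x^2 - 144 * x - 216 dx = -8*x^3 - 72*x^2 - 216*x + C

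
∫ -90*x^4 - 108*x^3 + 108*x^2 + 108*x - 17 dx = -18*x^5 - 27*x^4 + 36*x^3 + 54*x^2 - 17*x + C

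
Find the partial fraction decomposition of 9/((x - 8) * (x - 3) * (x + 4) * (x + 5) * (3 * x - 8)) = 729/(7360*(3*x - 8)) + 9/(2392*(x + 5)) - 3/(560*(x + 4)) - 9/(280*(x - 3)) + 3/(4160*(x - 8))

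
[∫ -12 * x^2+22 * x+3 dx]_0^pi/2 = (1 + 2*pi)*(-pi^2/4 + 3*pi/2)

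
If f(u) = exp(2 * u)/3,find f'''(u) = 8*exp(2*u)/3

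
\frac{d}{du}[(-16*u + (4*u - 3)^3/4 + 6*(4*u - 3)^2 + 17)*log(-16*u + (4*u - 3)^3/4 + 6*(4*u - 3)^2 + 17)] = 48*u^2*log(16*u^3 + 60*u^2 - 133*u + 257/4) + 48*u^2 + 120*u*log(16*u^3 + 60*u^2 - 133*u + 257/4) + 120*u - 133*log(16*u^3 + 60*u^2 - 133*u + 257/4) - 133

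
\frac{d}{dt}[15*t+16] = 15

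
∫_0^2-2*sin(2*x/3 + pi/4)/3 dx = -sqrt(2)/2 + cos(pi/4 + 4/3)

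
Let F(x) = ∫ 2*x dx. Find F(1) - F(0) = 1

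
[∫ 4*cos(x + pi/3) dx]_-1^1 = 4*sin(1)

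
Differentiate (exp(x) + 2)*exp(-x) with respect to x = -2*exp(-x)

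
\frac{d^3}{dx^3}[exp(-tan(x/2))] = (-tan(x/2)^6 + 6*tan(x/2)^5 - 9*tan(x/2)^4 + 12*tan(x/2)^3 - 11*tan(x/2)^2 + 6*tan(x/2) - 3)*exp(-tan(x/2))/8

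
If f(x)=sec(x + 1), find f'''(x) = 6*tan(x + 1)^3*sec(x + 1) + 5*tan(x + 1)*sec(x + 1)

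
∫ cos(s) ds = sin(s) + C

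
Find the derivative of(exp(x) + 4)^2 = 2*exp(2*x) + 8*exp(x)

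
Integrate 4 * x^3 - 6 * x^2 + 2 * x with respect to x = x^4 - 2*x^3 + x^2 + C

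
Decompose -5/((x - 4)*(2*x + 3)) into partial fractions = 10/(11*(2*x + 3)) - 5/(11*(x - 4))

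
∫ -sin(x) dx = cos(x) + C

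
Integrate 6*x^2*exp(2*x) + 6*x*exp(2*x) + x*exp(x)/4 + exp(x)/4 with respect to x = x*(12*x*exp(x) + 1)*exp(x)/4 + C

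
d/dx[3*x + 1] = 3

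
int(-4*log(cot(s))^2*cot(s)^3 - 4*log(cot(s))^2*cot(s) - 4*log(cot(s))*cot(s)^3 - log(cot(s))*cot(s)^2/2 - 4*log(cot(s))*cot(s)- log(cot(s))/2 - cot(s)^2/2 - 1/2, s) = (4*log(cot(s))*cot(s) + 1)*log(cot(s))*cot(s)/2 + C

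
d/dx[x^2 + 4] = 2*x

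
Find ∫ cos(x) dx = sin(x) + C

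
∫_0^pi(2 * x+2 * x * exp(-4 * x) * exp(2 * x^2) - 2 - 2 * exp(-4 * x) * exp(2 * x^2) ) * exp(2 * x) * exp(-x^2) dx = -exp(1 - (-1 + pi)^2) + exp(-1 + (-1 + pi)^2)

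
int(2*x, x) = x^2 + C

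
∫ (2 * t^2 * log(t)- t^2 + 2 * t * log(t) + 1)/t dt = (t + 1)^2*(log(t) - 1) + C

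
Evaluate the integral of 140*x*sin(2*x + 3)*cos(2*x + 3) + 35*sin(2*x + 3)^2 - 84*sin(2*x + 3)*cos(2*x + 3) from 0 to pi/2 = 35*pi*sin(3)^2/2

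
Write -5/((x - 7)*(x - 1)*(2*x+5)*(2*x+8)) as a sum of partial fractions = -20/(399*(2*x + 5)) + 1/(66*(x + 4)) + 1/(84*(x - 1)) - 5/(2508*(x - 7))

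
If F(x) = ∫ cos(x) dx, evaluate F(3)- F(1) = -sin(1) + sin(3)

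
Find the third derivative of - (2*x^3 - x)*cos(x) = -2*x^3*sin(x) + 18*x^2*cos(x) + 37*x*sin(x) - 15*cos(x)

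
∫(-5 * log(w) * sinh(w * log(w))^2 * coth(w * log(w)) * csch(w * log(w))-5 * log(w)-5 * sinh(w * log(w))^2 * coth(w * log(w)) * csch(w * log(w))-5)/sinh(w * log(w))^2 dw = 5*coth(w*log(w)) + 5*csch(w*log(w)) + C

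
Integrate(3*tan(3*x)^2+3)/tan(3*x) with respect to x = log(tan(3*x)) + C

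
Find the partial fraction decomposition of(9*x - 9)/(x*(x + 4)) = 45/(4*(x + 4)) - 9/(4*x)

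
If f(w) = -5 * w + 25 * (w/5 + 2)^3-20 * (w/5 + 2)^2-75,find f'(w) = 3*w^2/5 + 52*w/5 + 39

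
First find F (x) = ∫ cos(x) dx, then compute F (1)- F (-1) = 2*sin(1)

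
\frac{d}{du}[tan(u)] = cos(u)^(-2)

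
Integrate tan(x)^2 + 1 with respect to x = tan(x) + C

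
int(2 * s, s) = s^2 + C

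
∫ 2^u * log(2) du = 2^u + C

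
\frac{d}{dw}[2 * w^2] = 4*w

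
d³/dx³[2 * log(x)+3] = 4/x^3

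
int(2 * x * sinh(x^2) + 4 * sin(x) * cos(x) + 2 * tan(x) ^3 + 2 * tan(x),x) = -cos(2*x) + tan(x)^2 + cosh(x^2) + C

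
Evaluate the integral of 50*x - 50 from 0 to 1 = -25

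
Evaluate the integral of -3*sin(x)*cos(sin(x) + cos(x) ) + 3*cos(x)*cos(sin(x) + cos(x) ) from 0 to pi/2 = 0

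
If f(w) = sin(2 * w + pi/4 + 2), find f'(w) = 2*cos(2*w + pi/4 + 2)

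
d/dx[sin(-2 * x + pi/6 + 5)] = -2*cos(-2*x + pi/6 + 5)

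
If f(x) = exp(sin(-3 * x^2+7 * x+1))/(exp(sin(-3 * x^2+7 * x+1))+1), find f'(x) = (-6*x*exp(sin(-3*x^2 + 7*x + 1))*cos(-3*x^2 + 7*x + 1) + 7*exp(sin(-3*x^2 + 7*x + 1))*cos(-3*x^2 + 7*x + 1))/(exp(2*sin(-3*x^2 + 7*x + 1)) + 2*exp(sin(-3*x^2 + 7*x + 1)) + 1)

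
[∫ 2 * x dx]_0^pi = pi^2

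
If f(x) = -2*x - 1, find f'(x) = -2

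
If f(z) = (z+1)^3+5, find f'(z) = 3*z^2 + 6*z + 3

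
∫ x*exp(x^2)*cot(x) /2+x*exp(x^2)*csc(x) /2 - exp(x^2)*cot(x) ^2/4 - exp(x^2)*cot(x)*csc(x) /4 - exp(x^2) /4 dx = (cot(x) + csc(x))*exp(x^2)/4 + C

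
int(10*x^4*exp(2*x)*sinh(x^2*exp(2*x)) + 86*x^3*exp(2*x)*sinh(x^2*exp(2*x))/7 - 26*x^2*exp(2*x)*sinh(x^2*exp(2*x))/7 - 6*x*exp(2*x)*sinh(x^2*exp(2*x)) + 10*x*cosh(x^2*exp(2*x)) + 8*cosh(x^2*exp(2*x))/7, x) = (5*x^2 + 8*x/7 - 3)*cosh(x^2*exp(2*x)) + C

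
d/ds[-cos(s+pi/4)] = sin(s + pi/4)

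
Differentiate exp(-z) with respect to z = -exp(-z)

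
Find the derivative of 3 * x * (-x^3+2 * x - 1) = -12*x^3 + 12*x - 3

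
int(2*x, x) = x^2 + C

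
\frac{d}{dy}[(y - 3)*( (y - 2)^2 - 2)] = 3*y^2 - 14*y + 14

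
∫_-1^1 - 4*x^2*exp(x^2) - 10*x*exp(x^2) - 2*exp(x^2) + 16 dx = 32 - 4*E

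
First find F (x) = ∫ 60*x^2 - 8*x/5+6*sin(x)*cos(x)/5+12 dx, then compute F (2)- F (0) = 1811/10 - 3*cos(4)/10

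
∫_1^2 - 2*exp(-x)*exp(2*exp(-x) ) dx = -exp(2*exp(-1)) + exp(2*exp(-2))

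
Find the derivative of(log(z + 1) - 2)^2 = (2*log(z + 1) - 4)/(z + 1)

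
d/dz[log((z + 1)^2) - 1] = 2/(z + 1)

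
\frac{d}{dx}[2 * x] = 2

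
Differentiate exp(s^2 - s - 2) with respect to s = (2*s - 1)*exp(s^2 - s - 2)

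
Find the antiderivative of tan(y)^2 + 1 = tan(y) + C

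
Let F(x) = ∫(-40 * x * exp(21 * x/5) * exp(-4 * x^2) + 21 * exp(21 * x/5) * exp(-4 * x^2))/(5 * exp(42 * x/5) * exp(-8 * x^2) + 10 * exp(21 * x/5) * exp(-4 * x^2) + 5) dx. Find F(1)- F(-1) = -exp(-41/5)/(exp(-41/5) + 1) + exp(1/5)/(1 + exp(1/5))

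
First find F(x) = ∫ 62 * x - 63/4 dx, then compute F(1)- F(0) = 61/4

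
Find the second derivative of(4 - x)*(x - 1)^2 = 12 - 6*x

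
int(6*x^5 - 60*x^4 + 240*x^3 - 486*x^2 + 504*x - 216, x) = x^6 - 12*x^5 + 60*x^4 - 162*x^3 + 252*x^2 - 216*x + C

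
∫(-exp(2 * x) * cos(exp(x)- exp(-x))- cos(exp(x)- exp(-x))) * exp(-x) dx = -sin(2*sinh(x)) + C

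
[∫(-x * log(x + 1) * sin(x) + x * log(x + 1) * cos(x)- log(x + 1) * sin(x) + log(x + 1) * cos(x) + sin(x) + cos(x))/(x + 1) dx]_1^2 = -(cos(1) + sin(1))*log(2) + (cos(2) + sin(2))*log(3)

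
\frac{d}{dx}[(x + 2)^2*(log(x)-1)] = (2*x^2*log(x) - x^2 + 4*x*log(x) + 4)/x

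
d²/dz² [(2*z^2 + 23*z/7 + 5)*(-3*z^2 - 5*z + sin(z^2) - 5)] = -8*z^4*sin(z^2) - 92*z^3*sin(z^2)/7 + 20*sqrt(2)*z^2*cos(z^2 + pi/4) - 72*z^2 + 138*z*cos(z^2)/7 - 834*z/7 + 4*sin(z^2) + 10*cos(z^2) - 580/7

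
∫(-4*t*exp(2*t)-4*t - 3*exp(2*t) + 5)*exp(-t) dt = -2*(4*t - 1)*sinh(t) + C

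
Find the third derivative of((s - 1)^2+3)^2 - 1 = 24*s - 24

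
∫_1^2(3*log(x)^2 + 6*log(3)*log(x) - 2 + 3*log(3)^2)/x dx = -2*log(6) - log(3)^3 + 2*log(3) + log(6)^3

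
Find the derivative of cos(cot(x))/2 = sin(1/tan(x))/(2*sin(x)^2)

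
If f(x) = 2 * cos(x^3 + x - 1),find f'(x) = -2*(3*x^2 + 1)*sin(x^3 + x - 1)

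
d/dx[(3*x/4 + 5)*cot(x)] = -3*x/(4*sin(x)^2) + 3/(4*tan(x)) - 5/sin(x)^2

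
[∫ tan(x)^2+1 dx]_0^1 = tan(1)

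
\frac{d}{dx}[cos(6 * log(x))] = -6*sin(6*log(x))/x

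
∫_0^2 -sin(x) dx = -1 + cos(2)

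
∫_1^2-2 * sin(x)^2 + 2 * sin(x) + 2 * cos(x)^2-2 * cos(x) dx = -(-1 + cos(1) + sin(1))^2 + (-1 + cos(2) + sin(2))^2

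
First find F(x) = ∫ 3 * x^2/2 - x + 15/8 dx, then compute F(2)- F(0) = 23/4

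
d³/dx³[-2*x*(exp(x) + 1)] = -2*x*exp(x) - 6*exp(x)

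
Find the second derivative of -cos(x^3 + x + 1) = 9*x^4*cos(x^3 + x + 1) + 6*x^2*cos(x^3 + x + 1) + 6*x*sin(x^3 + x + 1) + cos(x^3 + x + 1)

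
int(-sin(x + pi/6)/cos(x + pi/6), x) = log(cos(x + pi/6)) + C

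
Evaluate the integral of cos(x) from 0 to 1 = sin(1)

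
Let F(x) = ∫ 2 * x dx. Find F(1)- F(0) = 1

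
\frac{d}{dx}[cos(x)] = -sin(x)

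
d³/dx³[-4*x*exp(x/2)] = -x*exp(x/2)/2 - 3*exp(x/2)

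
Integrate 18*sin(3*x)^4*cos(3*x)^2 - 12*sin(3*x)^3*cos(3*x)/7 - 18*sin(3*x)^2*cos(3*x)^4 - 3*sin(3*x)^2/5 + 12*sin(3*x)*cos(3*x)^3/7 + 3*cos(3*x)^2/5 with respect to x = -2*sin(3*x)^3*cos(3*x)^3 + sin(6*x)/10 - cos(12*x)/28 + C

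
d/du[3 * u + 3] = 3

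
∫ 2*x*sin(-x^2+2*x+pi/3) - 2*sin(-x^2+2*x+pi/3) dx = cos(-x^2 + 2*x + pi/3) + C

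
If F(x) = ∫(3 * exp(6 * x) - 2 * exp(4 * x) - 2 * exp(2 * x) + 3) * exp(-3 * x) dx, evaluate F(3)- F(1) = -(E - exp(-1))^3 - E - exp(-3) + exp(-1) + exp(3) + (-exp(-3) + exp(3))^3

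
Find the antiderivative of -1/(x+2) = -log(x + 2) + C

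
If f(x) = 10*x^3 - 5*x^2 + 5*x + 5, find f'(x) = 30*x^2 - 10*x + 5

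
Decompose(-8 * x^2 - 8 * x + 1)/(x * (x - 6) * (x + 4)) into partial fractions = -19/(8*(x + 4)) - 67/(12*(x - 6)) - 1/(24*x)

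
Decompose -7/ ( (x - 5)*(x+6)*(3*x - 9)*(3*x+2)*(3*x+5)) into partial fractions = 3/(520*(3*x + 5)) - 21/(2992*(3*x + 2)) - 7/(61776*(x + 6)) + 1/(1188*(x - 3)) - 7/(22440*(x - 5))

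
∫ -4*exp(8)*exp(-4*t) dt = exp(8 - 4*t) + C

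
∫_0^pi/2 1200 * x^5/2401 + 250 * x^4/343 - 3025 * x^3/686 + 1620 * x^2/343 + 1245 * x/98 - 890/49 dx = -5*pi - 200/49 + 2*(-5*pi/7 + 5*pi^2/112 + 5*pi^3/196 + 10/7)^2 + 5*pi^2/16 + 5*pi^3/28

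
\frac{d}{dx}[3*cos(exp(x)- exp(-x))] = -3*(exp(2*x) + 1)*exp(-x)*sin(exp(x) - exp(-x))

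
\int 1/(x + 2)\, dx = log(x + 2) + C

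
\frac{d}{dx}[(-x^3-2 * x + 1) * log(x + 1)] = (-3*x^3*log(x + 1) - x^3 - 3*x^2*log(x + 1) - 2*x*log(x + 1) - 2*x - 2*log(x + 1) + 1)/(x + 1)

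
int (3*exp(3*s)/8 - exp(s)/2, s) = (exp(2*s) - 4)*exp(s)/8 + C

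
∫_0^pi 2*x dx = pi^2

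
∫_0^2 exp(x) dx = -1 + exp(2)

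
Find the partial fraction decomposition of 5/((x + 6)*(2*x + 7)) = 2/(2*x + 7) - 1/(x + 6)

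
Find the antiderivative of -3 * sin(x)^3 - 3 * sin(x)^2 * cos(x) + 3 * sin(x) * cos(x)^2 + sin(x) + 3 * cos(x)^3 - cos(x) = sqrt(2)*sin(2*x)*sin(x + pi/4) + C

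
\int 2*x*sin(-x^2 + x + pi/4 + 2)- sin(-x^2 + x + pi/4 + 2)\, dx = cos(-x^2 + x + pi/4 + 2) + C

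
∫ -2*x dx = -x^2 + C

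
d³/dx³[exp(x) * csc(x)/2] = (-1 - cos(x)/sin(x) + 3/sin(x)^2 - 3*cos(x)/sin(x)^3)*exp(x)/sin(x)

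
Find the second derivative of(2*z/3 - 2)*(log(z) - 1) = (2*z + 6)/(3*z^2)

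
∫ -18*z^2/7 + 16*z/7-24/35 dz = -6*z^3/7 + 8*z^2/7 - 24*z/35 + C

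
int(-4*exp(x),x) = -4*exp(x) + C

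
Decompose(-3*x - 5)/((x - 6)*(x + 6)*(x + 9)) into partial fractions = 22/(45*(x + 9)) - 13/(36*(x + 6)) - 23/(180*(x - 6))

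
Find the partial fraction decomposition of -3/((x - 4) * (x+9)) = 3/(13*(x + 9)) - 3/(13*(x - 4))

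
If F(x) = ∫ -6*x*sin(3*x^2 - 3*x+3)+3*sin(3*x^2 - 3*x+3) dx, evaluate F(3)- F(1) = cos(21) - cos(3)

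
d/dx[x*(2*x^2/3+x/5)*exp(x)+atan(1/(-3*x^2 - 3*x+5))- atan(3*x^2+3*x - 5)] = 2*x^3*exp(x)/3 + 11*x^2*exp(x)/5 + 2*x*exp(x)/5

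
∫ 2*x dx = x^2 + C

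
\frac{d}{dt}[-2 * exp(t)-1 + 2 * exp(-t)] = (-2*exp(2*t) - 2)*exp(-t)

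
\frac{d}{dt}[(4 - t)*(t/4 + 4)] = -t/2 - 3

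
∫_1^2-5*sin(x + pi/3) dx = 5*cos(pi/3 + 2) - 5*cos(1 + pi/3)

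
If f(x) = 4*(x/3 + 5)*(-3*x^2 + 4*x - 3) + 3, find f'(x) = -12*x^2 - 328*x/3 + 76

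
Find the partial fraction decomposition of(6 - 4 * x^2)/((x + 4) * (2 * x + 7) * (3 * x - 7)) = -142/(665*(3*x - 7)) + 172/(35*(2*x + 7)) - 58/(19*(x + 4))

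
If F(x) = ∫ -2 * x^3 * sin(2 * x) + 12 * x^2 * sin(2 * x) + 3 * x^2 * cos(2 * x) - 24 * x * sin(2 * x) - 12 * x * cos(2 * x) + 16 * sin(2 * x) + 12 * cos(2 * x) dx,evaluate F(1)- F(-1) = 26*cos(2)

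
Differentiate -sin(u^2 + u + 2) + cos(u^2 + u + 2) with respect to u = -sqrt(2)*(2*u + 1)*sin(u^2 + u + pi/4 + 2)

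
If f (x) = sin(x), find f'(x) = cos(x)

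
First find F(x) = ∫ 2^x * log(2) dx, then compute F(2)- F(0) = 3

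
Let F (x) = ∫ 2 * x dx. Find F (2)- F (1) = 3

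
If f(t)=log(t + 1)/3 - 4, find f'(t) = 1/(3*t + 3)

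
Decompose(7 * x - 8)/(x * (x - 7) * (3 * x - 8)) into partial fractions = -12/(13*(3*x - 8)) + 41/(91*(x - 7)) - 1/(7*x)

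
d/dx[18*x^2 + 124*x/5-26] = 36*x + 124/5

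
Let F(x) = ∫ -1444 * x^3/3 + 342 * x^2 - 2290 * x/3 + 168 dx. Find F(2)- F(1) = -1984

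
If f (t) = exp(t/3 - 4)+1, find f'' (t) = exp(t/3 - 4)/9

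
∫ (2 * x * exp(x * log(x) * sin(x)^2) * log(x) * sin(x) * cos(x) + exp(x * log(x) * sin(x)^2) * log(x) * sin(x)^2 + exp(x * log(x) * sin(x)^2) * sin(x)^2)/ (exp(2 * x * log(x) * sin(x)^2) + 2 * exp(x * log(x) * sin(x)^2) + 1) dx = exp(x*log(x)*sin(x)^2)/(exp(x*log(x)*sin(x)^2) + 1) + C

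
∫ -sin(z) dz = cos(z) + C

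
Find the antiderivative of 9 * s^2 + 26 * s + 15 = 3*s^3 + 13*s^2 + 15*s + C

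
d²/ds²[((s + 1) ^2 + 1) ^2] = 12*s^2 + 24*s + 16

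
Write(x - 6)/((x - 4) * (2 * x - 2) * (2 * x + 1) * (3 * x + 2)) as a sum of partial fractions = 9/(7*(3*x + 2)) - 26/(27*(2*x + 1)) + 1/(18*(x - 1)) - 1/(378*(x - 4))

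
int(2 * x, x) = x^2 + C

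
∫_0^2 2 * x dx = 4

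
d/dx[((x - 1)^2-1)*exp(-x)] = (-x^2 + 4*x - 2)*exp(-x)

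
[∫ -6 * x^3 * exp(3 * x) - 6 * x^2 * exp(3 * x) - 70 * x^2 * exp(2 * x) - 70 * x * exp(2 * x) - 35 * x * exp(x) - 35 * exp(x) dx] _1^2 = -140*exp(4) - 16*exp(6) - 35*exp(2) + 2*exp(3) + 35*E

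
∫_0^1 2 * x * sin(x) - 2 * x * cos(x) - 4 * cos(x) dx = -4*sin(1) - 4*cos(1) + 2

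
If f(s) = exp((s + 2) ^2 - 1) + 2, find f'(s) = 2*s*exp(s^2 + 4*s + 3) + 4*exp(s^2 + 4*s + 3)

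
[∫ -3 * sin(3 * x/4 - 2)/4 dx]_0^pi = -cos(2) - cos(pi/4 + 2)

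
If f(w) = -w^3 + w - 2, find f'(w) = 1 - 3*w^2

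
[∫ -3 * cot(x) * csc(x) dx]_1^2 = -3*csc(1) + 3*csc(2)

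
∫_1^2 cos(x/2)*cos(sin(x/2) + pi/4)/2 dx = -sin(sin(1/2) + pi/4) + sin(pi/4 + sin(1))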